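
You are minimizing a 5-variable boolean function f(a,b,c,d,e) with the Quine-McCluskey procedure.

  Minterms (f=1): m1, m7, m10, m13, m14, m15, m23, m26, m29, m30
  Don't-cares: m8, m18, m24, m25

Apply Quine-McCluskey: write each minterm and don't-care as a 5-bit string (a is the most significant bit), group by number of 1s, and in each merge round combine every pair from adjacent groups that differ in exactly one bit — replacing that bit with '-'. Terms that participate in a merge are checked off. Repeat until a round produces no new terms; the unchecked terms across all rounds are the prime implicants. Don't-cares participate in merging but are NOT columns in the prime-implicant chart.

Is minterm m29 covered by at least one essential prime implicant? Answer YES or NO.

NO

size-2^0 implicants → 00001  00111(✓)  01000(✓)  01010(✓)  01101(✓)  01110(✓)  01111(✓)  10010(✓)  10111(✓)  11000(✓)  11001(✓)  11010(✓)  11101(✓)  11110(✓)
size-2^1 implicants → -0111  -1000(✓)  -1010(✓)  -1101  -1110(✓)  0-111  01-10(✓)  010-0(✓)  011-1  0111-  1-010  11-01  11-10(✓)  110-0(✓)  1100-
size-2^2 implicants → -1-10  -10-0
Unchecked terms (primes): -0111, -1-10, -10-0, -1101, 0-111, 00001, 011-1, 0111-, 1-010, 11-01, 1100-
Minterm coverage:
  m1 ⊆ 00001 [E]
  m7 ⊆ -0111,0-111
  m10 ⊆ -1-10,-10-0
  m13 ⊆ -1101,011-1
  m14 ⊆ -1-10,0111-
  m15 ⊆ 0-111,011-1,0111-
  m23 ⊆ -0111 [E]
  m26 ⊆ -1-10,-10-0,1-010
  m29 ⊆ -1101,11-01
  m30 ⊆ -1-10 [E]
E = {-0111, -1-10, 00001}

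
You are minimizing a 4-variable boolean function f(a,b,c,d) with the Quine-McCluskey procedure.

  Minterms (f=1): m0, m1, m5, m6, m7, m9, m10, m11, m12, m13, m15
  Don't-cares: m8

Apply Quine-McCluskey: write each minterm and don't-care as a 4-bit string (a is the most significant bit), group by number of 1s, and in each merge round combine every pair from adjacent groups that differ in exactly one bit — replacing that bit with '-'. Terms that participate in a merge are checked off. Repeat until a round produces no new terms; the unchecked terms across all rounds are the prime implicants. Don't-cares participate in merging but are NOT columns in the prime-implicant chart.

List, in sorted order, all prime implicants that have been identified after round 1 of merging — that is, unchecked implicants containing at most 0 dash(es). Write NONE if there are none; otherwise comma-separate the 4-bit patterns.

NONE

Round 0: 0000✓ 0001✓ 0101✓ 0110✓ 0111✓ 1000✓ 1001✓ 1010✓ 1011✓ 1100✓ 1101✓ 1111✓
Round 1: -000✓ -001✓ -101✓ -111✓ 0-01✓ 000-✓ 01-1✓ 011- 1-00✓ 1-01✓ 1-11✓ 10-0✓ 10-1✓ 100-✓ 101-✓ 11-1✓ 110-✓
Round 2: --01 -00- -1-1 1--1 1-0- 10--
PIs = {--01, -00-, -1-1, 011-, 1--1, 1-0-, 10--}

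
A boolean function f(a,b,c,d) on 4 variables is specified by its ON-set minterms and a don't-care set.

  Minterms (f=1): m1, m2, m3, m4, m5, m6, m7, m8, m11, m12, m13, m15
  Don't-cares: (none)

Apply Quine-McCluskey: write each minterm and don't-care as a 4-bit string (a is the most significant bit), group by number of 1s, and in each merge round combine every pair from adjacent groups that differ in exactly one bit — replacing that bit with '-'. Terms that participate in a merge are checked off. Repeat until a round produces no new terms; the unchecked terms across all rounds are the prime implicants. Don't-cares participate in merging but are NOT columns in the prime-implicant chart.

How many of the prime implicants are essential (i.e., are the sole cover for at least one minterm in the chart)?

4

Round 0: 0001✓ 0010✓ 0011✓ 0100✓ 0101✓ 0110✓ 0111✓ 1000✓ 1011✓ 1100✓ 1101✓ 1111✓
Round 1: -011✓ -100✓ -101✓ -111✓ 0-01✓ 0-10✓ 0-11✓ 00-1✓ 001-✓ 01-0✓ 01-1✓ 010-✓ 011-✓ 1-00 1-11✓ 11-1✓ 110-✓
Round 2: --11 -1-1 -10- 0--1 0-1- 01--
PIs = {--11, -1-1, -10-, 0--1, 0-1-, 01--, 1-00}
Coverage chart:
  m1: 0--1 ←essential
  m2: 0-1- ←essential
  m3: --11,0--1,0-1-
  m4: -10-,01--
  m5: -1-1,-10-,0--1,01--
  m6: 0-1-,01--
  m7: --11,-1-1,0--1,0-1-,01--
  m8: 1-00 ←essential
  m11: --11 ←essential
  m12: -10-,1-00
  m13: -1-1,-10-
  m15: --11,-1-1
Essential: --11, 0--1, 0-1-, 1-00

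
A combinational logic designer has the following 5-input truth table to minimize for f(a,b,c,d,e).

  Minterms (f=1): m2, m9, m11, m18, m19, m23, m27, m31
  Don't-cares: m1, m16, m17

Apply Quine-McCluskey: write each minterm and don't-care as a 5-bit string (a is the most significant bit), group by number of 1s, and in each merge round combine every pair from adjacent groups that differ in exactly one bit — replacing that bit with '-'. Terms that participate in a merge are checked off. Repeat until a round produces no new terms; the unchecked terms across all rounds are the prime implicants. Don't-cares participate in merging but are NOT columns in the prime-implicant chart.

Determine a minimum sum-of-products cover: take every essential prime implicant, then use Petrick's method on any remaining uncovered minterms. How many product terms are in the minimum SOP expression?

[col 0] 00001*, 00010*, 01001*, 01011*, 10000*, 10001*, 10010*, 10011*, 10111*, 11011*, 11111*
[col 1] -0001, -0010, -1011, 0-001, 010-1, 1-011*, 1-111*, 10-11*, 100-0*, 100-1*, 1000-*, 1001-*, 11-11*
[col 2] 1--11, 100--
Prime implicants: -0001, -0010, -1011, 0-001, 010-1, 1--11, 100--
PI chart (minterm → PIs covering it):
  2 | -0010  (sole → essential)
  9 | 0-001,010-1
  11 | -1011,010-1
  18 | -0010,100--
  19 | 1--11,100--
  23 | 1--11  (sole → essential)
  27 | -1011,1--11
  31 | 1--11  (sole → essential)
Essential prime implicants: -0010, 1--11
Petrick residual → 010-1
Minimum SOP uses 3 PIs: b'c'de' + a'bc'e + ade

3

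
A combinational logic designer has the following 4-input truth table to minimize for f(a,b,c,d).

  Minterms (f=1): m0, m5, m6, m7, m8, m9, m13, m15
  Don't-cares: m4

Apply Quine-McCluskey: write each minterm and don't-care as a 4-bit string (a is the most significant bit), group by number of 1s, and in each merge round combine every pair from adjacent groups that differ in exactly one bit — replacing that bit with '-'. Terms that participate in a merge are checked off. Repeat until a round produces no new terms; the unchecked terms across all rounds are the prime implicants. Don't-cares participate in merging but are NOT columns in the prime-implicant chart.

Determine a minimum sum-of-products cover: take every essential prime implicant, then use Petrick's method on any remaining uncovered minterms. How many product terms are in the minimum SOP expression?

4

Round 0: 0000✓ 0100✓ 0101✓ 0110✓ 0111✓ 1000✓ 1001✓ 1101✓ 1111✓
Round 1: -000 -101✓ -111✓ 0-00 01-0✓ 01-1✓ 010-✓ 011-✓ 1-01 100- 11-1✓
Round 2: -1-1 01--
PIs = {-000, -1-1, 0-00, 01--, 1-01, 100-}
Coverage chart:
  m0: -000,0-00
  m5: -1-1,01--
  m6: 01-- ←essential
  m7: -1-1,01--
  m8: -000,100-
  m9: 1-01,100-
  m13: -1-1,1-01
  m15: -1-1 ←essential
Essential: -1-1, 01--
Petrick residual → -000, 1-01
Min cover (4 terms): b'c'd' + bd + a'b + ac'd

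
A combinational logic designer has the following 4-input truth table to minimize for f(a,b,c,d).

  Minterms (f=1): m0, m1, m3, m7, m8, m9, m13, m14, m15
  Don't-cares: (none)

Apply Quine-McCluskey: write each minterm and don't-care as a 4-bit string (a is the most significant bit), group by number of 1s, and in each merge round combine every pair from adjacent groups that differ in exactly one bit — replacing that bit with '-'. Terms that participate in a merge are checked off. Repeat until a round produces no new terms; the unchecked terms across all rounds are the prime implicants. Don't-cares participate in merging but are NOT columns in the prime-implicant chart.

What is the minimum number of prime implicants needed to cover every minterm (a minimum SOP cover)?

4

Round 0: 0000✓ 0001✓ 0011✓ 0111✓ 1000✓ 1001✓ 1101✓ 1110✓ 1111✓
Round 1: -000✓ -001✓ -111 0-11 00-1 000-✓ 1-01 100-✓ 11-1 111-
Round 2: -00-
PIs = {-00-, -111, 0-11, 00-1, 1-01, 11-1, 111-}
Coverage chart:
  m0: -00- ←essential
  m1: -00-,00-1
  m3: 0-11,00-1
  m7: -111,0-11
  m8: -00- ←essential
  m9: -00-,1-01
  m13: 1-01,11-1
  m14: 111- ←essential
  m15: -111,11-1,111-
Essential: -00-, 111-
Petrick residual → 0-11, 1-01
Min cover (4 terms): b'c' + a'cd + ac'd + abc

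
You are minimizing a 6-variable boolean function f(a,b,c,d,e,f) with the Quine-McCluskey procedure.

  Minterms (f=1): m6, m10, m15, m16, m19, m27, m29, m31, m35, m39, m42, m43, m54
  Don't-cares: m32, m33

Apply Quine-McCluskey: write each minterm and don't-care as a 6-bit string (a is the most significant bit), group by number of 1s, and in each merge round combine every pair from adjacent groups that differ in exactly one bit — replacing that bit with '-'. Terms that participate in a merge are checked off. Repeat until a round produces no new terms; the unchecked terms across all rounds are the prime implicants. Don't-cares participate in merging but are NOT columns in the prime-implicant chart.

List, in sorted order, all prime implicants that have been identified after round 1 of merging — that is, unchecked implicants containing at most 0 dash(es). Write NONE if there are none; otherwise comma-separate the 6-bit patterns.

[col 0] 000110, 001010*, 001111*, 010000, 010011*, 011011*, 011101*, 011111*, 100000*, 100001*, 100011*, 100111*, 101010*, 101011*, 110110
[col 1] -01010, 0-1111, 01-011, 011-11, 0111-1, 10-011, 100-11, 1000-1, 10000-, 10101-
Prime implicants: -01010, 0-1111, 000110, 01-011, 010000, 011-11, 0111-1, 10-011, 100-11, 1000-1, 10000-, 10101-, 110110

000110, 010000, 110110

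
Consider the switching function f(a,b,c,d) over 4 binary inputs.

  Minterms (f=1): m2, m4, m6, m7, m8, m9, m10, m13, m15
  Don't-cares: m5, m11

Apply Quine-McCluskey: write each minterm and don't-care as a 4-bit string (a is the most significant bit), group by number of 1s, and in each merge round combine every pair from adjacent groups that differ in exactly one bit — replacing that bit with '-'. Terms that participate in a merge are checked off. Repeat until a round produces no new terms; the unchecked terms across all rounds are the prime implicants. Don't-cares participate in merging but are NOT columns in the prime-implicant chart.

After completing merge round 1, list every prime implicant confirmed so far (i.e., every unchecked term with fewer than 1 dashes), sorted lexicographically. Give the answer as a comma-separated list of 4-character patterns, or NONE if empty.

NONE

size-2^0 implicants → 0010(✓)  0100(✓)  0101(✓)  0110(✓)  0111(✓)  1000(✓)  1001(✓)  1010(✓)  1011(✓)  1101(✓)  1111(✓)
size-2^1 implicants → -010  -101(✓)  -111(✓)  0-10  01-0(✓)  01-1(✓)  010-(✓)  011-(✓)  1-01(✓)  1-11(✓)  10-0(✓)  10-1(✓)  100-(✓)  101-(✓)  11-1(✓)
size-2^2 implicants → -1-1  01--  1--1  10--
Unchecked terms (primes): -010, -1-1, 0-10, 01--, 1--1, 10--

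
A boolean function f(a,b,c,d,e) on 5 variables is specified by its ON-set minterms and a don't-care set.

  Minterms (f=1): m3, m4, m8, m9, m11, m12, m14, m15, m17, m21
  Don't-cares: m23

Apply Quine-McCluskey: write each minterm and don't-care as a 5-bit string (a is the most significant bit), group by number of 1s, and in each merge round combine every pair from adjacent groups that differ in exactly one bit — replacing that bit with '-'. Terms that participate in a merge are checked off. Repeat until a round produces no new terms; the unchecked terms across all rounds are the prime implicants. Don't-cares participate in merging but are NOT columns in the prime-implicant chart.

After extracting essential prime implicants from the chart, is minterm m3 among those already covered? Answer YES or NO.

YES

[col 0] 00011*, 00100*, 01000*, 01001*, 01011*, 01100*, 01110*, 01111*, 10001*, 10101*, 10111*
[col 1] 0-011, 0-100, 01-00, 01-11, 010-1, 0100-, 011-0, 0111-, 10-01, 101-1
Prime implicants: 0-011, 0-100, 01-00, 01-11, 010-1, 0100-, 011-0, 0111-, 10-01, 101-1
PI chart (minterm → PIs covering it):
  3 | 0-011  (sole → essential)
  4 | 0-100  (sole → essential)
  8 | 01-00,0100-
  9 | 010-1,0100-
  11 | 0-011,01-11,010-1
  12 | 0-100,01-00,011-0
  14 | 011-0,0111-
  15 | 01-11,0111-
  17 | 10-01  (sole → essential)
  21 | 10-01,101-1
Essential prime implicants: 0-011, 0-100, 10-01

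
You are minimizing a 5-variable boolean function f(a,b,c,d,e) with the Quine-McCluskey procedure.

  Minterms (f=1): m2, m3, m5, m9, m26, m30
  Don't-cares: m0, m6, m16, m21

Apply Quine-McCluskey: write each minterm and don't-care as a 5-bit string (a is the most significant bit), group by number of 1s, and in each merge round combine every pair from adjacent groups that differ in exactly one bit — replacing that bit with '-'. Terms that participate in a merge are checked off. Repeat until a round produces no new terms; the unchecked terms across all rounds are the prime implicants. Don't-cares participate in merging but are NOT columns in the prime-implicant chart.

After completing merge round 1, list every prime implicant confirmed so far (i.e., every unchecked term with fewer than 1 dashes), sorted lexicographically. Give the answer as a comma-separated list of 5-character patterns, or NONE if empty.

01001

[col 0] 00000*, 00010*, 00011*, 00101*, 00110*, 01001, 10000*, 10101*, 11010*, 11110*
[col 1] -0000, -0101, 00-10, 000-0, 0001-, 11-10
Prime implicants: -0000, -0101, 00-10, 000-0, 0001-, 01001, 11-10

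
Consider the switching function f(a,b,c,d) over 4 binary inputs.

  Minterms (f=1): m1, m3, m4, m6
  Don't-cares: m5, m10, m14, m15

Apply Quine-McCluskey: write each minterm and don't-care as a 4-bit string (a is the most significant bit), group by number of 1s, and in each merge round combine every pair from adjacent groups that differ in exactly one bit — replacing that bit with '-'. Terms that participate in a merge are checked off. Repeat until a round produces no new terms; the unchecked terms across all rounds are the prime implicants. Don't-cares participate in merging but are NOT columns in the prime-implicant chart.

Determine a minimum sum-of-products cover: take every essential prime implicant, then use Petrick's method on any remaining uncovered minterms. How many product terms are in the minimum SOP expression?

size-2^0 implicants → 0001(✓)  0011(✓)  0100(✓)  0101(✓)  0110(✓)  1010(✓)  1110(✓)  1111(✓)
size-2^1 implicants → -110  0-01  00-1  01-0  010-  1-10  111-
Unchecked terms (primes): -110, 0-01, 00-1, 01-0, 010-, 1-10, 111-
Minterm coverage:
  m1 ⊆ 0-01,00-1
  m3 ⊆ 00-1 [E]
  m4 ⊆ 01-0,010-
  m6 ⊆ -110,01-0
E = {00-1}
Petrick residual → 01-0
Cover = a'b'd + a'bd'  |cover|=2

2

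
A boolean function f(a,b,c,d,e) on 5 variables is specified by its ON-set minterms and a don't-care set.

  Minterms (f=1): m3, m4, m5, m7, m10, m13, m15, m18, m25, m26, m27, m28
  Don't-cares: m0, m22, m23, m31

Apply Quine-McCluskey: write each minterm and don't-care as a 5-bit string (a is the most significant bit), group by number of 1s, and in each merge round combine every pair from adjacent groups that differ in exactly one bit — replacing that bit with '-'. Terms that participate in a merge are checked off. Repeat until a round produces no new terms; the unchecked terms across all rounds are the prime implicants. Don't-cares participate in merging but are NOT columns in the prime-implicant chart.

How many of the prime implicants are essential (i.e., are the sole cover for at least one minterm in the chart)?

size-2^0 implicants → 00000(✓)  00011(✓)  00100(✓)  00101(✓)  00111(✓)  01010(✓)  01101(✓)  01111(✓)  10010(✓)  10110(✓)  10111(✓)  11001(✓)  11010(✓)  11011(✓)  11100  11111(✓)
size-2^1 implicants → -0111(✓)  -1010  -1111(✓)  0-101(✓)  0-111(✓)  00-00  00-11  001-1(✓)  0010-  011-1(✓)  1-010  1-111(✓)  10-10  1011-  11-11  110-1  1101-
size-2^2 implicants → --111  0-1-1
Unchecked terms (primes): --111, -1010, 0-1-1, 00-00, 00-11, 0010-, 1-010, 10-10, 1011-, 11-11, 110-1, 1101-, 11100
Minterm coverage:
  m3 ⊆ 00-11 [E]
  m4 ⊆ 00-00,0010-
  m5 ⊆ 0-1-1,0010-
  m7 ⊆ --111,0-1-1,00-11
  m10 ⊆ -1010 [E]
  m13 ⊆ 0-1-1 [E]
  m15 ⊆ --111,0-1-1
  m18 ⊆ 1-010,10-10
  m25 ⊆ 110-1 [E]
  m26 ⊆ -1010,1-010,1101-
  m27 ⊆ 11-11,110-1,1101-
  m28 ⊆ 11100 [E]
E = {-1010, 0-1-1, 00-11, 110-1, 11100}

5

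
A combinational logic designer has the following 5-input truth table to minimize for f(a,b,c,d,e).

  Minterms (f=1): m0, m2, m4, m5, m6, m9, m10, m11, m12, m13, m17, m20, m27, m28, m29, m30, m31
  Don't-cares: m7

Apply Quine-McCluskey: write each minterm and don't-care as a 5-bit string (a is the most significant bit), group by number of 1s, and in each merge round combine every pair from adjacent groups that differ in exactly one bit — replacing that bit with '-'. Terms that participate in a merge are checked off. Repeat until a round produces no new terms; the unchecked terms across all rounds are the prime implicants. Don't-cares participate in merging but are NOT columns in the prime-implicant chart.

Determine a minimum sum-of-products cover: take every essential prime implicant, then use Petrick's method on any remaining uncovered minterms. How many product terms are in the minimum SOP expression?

Round 0: 00000✓ 00010✓ 00100✓ 00101✓ 00110✓ 00111✓ 01001✓ 01010✓ 01011✓ 01100✓ 01101✓ 10001 10100✓ 11011✓ 11100✓ 11101✓ 11110✓ 11111✓
Round 1: -0100✓ -1011 -1100✓ -1101✓ 0-010 0-100✓ 0-101✓ 00-00✓ 00-10✓ 000-0✓ 001-0✓ 001-1✓ 0010-✓ 0011-✓ 01-01 010-1 0101- 0110-✓ 1-100✓ 11-11 111-0✓ 111-1✓ 1110-✓ 1111-✓
Round 2: --100 -110- 0-10- 00--0 001-- 111--
PIs = {--100, -1011, -110-, 0-010, 0-10-, 00--0, 001--, 01-01, 010-1, 0101-, 10001, 11-11, 111--}
Coverage chart:
  m0: 00--0 ←essential
  m2: 0-010,00--0
  m4: --100,0-10-,00--0,001--
  m5: 0-10-,001--
  m6: 00--0,001--
  m9: 01-01,010-1
  m10: 0-010,0101-
  m11: -1011,010-1,0101-
  m12: --100,-110-,0-10-
  m13: -110-,0-10-,01-01
  m17: 10001 ←essential
  m20: --100 ←essential
  m27: -1011,11-11
  m28: --100,-110-,111--
  m29: -110-,111--
  m30: 111-- ←essential
  m31: 11-11,111--
Essential: --100, 00--0, 10001, 111--
Petrick residual → -1011, 0-010, 0-10-, 01-01
Min cover (8 terms): cd'e' + bc'de + a'c'de' + a'cd' + a'b'e' + a'bd'e + ab'c'd'e + abc

8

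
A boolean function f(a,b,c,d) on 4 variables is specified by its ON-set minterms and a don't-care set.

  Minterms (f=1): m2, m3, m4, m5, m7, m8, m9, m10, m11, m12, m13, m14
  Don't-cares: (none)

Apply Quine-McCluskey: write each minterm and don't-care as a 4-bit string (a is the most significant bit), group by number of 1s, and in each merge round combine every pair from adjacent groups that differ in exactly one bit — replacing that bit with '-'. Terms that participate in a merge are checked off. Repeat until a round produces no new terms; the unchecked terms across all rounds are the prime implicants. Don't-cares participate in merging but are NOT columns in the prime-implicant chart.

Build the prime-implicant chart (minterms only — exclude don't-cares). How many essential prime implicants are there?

3

Round 0: 0010✓ 0011✓ 0100✓ 0101✓ 0111✓ 1000✓ 1001✓ 1010✓ 1011✓ 1100✓ 1101✓ 1110✓
Round 1: -010✓ -011✓ -100✓ -101✓ 0-11 001-✓ 01-1 010-✓ 1-00✓ 1-01✓ 1-10✓ 10-0✓ 10-1✓ 100-✓ 101-✓ 11-0✓ 110-✓
Round 2: -01- -10- 1--0 1-0- 10--
PIs = {-01-, -10-, 0-11, 01-1, 1--0, 1-0-, 10--}
Coverage chart:
  m2: -01- ←essential
  m3: -01-,0-11
  m4: -10- ←essential
  m5: -10-,01-1
  m7: 0-11,01-1
  m8: 1--0,1-0-,10--
  m9: 1-0-,10--
  m10: -01-,1--0,10--
  m11: -01-,10--
  m12: -10-,1--0,1-0-
  m13: -10-,1-0-
  m14: 1--0 ←essential
Essential: -01-, -10-, 1--0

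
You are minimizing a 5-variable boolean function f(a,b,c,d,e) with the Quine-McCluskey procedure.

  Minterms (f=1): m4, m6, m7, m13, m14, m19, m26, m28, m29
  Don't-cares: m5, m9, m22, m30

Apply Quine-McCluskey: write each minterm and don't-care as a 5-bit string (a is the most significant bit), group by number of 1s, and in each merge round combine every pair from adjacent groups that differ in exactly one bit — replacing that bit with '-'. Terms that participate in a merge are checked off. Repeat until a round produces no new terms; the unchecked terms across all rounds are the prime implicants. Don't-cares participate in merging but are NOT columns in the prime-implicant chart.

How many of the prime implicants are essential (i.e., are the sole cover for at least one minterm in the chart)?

[col 0] 00100*, 00101*, 00110*, 00111*, 01001*, 01101*, 01110*, 10011, 10110*, 11010*, 11100*, 11101*, 11110*
[col 1] -0110*, -1101, -1110*, 0-101, 0-110*, 001-0*, 001-1*, 0010-*, 0011-*, 01-01, 1-110*, 11-10, 111-0, 1110-
[col 2] --110, 001--
Prime implicants: --110, -1101, 0-101, 001--, 01-01, 10011, 11-10, 111-0, 1110-
PI chart (minterm → PIs covering it):
  4 | 001--  (sole → essential)
  6 | --110,001--
  7 | 001--  (sole → essential)
  13 | -1101,0-101,01-01
  14 | --110  (sole → essential)
  19 | 10011  (sole → essential)
  26 | 11-10  (sole → essential)
  28 | 111-0,1110-
  29 | -1101,1110-
Essential prime implicants: --110, 001--, 10011, 11-10

4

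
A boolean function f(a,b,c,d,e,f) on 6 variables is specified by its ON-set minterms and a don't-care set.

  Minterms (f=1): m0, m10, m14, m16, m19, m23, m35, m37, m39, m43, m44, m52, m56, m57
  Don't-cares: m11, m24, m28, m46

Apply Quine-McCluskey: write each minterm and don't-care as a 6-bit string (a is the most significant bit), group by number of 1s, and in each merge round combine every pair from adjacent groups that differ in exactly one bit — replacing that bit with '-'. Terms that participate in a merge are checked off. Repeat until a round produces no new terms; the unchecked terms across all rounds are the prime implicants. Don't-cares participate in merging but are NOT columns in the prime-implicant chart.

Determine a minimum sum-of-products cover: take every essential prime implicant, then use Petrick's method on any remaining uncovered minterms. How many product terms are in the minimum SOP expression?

8

[col 0] 000000*, 001010*, 001011*, 001110*, 010000*, 010011*, 010111*, 011000*, 011100*, 100011*, 100101*, 100111*, 101011*, 101100*, 101110*, 110100, 111000*, 111001*
[col 1] -01011, -01110, -11000, 0-0000, 001-10, 00101-, 01-000, 010-11, 011-00, 10-011, 100-11, 1001-1, 1011-0, 11100-
Prime implicants: -01011, -01110, -11000, 0-0000, 001-10, 00101-, 01-000, 010-11, 011-00, 10-011, 100-11, 1001-1, 1011-0, 110100, 11100-
PI chart (minterm → PIs covering it):
  0 | 0-0000  (sole → essential)
  10 | 001-10,00101-
  14 | -01110,001-10
  16 | 0-0000,01-000
  19 | 010-11  (sole → essential)
  23 | 010-11  (sole → essential)
  35 | 10-011,100-11
  37 | 1001-1  (sole → essential)
  39 | 100-11,1001-1
  43 | -01011,10-011
  44 | 1011-0  (sole → essential)
  52 | 110100  (sole → essential)
  56 | -11000,11100-
  57 | 11100-  (sole → essential)
Essential prime implicants: 0-0000, 010-11, 1001-1, 1011-0, 110100, 11100-
Petrick residual → 001-10, 10-011
Minimum SOP uses 8 PIs: a'c'd'e'f' + a'b'cef' + a'bc'ef + ab'd'ef + ab'c'df + ab'cdf' + abc'de'f' + abcd'e'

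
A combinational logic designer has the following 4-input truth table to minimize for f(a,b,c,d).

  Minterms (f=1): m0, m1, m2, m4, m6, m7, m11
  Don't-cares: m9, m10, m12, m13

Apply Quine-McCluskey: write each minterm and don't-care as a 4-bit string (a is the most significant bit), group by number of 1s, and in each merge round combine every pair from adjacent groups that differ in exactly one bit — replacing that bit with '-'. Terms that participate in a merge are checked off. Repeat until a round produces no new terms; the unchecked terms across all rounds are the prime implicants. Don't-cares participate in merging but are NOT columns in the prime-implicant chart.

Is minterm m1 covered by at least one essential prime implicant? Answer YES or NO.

size-2^0 implicants → 0000(✓)  0001(✓)  0010(✓)  0100(✓)  0110(✓)  0111(✓)  1001(✓)  1010(✓)  1011(✓)  1100(✓)  1101(✓)
size-2^1 implicants → -001  -010  -100  0-00(✓)  0-10(✓)  00-0(✓)  000-  01-0(✓)  011-  1-01  10-1  101-  110-
size-2^2 implicants → 0--0
Unchecked terms (primes): -001, -010, -100, 0--0, 000-, 011-, 1-01, 10-1, 101-, 110-
Minterm coverage:
  m0 ⊆ 0--0,000-
  m1 ⊆ -001,000-
  m2 ⊆ -010,0--0
  m4 ⊆ -100,0--0
  m6 ⊆ 0--0,011-
  m7 ⊆ 011- [E]
  m11 ⊆ 10-1,101-
E = {011-}

NO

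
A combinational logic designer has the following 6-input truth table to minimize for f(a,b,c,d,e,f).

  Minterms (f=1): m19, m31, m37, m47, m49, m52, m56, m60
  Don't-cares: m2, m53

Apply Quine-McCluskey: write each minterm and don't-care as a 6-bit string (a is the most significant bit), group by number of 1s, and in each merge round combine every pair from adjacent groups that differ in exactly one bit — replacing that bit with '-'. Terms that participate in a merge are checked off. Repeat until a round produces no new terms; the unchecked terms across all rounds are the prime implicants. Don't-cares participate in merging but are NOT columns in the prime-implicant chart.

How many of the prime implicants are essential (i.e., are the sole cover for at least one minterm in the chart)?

size-2^0 implicants → 000010  010011  011111  100101(✓)  101111  110001(✓)  110100(✓)  110101(✓)  111000(✓)  111100(✓)
size-2^1 implicants → 1-0101  11-100  110-01  11010-  111-00
Unchecked terms (primes): 000010, 010011, 011111, 1-0101, 101111, 11-100, 110-01, 11010-, 111-00
Minterm coverage:
  m19 ⊆ 010011 [E]
  m31 ⊆ 011111 [E]
  m37 ⊆ 1-0101 [E]
  m47 ⊆ 101111 [E]
  m49 ⊆ 110-01 [E]
  m52 ⊆ 11-100,11010-
  m56 ⊆ 111-00 [E]
  m60 ⊆ 11-100,111-00
E = {010011, 011111, 1-0101, 101111, 110-01, 111-00}

6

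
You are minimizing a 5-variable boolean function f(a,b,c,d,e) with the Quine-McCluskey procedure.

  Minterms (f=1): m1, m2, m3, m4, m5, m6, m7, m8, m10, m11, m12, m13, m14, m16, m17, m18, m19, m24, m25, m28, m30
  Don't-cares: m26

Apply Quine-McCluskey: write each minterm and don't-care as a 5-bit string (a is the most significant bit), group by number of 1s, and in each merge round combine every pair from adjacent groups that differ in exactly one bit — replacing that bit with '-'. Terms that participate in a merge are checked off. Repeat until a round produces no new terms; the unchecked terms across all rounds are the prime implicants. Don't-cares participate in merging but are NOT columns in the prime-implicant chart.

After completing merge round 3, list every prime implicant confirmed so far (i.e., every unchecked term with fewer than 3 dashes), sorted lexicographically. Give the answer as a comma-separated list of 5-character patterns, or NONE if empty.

Round 0: 00001✓ 00010✓ 00011✓ 00100✓ 00101✓ 00110✓ 00111✓ 01000✓ 01010✓ 01011✓ 01100✓ 01101✓ 01110✓ 10000✓ 10001✓ 10010✓ 10011✓ 11000✓ 11001✓ 11010✓ 11100✓ 11110✓
Round 1: -0001✓ -0010✓ -0011✓ -1000✓ -1010✓ -1100✓ -1110✓ 0-010✓ 0-011✓ 0-100✓ 0-101✓ 0-110✓ 00-01✓ 00-10✓ 00-11✓ 000-1✓ 0001-✓ 001-0✓ 001-1✓ 0010-✓ 0011-✓ 01-00✓ 01-10✓ 010-0✓ 0101-✓ 011-0✓ 0110-✓ 1-000✓ 1-001✓ 1-010✓ 100-0✓ 100-1✓ 1000-✓ 1001-✓ 11-00✓ 11-10✓ 110-0✓ 1100-✓ 111-0✓
Round 2: --010 -00-1 -001- -1-00✓ -1-10✓ -10-0✓ -11-0✓ 0--10 0-01- 0-1-0 0-10- 00--1 00-1- 001-- 01--0✓ 1-0-0 1-00- 100-- 11--0✓
Round 3: -1--0
PIs = {--010, -00-1, -001-, -1--0, 0--10, 0-01-, 0-1-0, 0-10-, 00--1, 00-1-, 001--, 1-0-0, 1-00-, 100--}

--010, -00-1, -001-, 0--10, 0-01-, 0-1-0, 0-10-, 00--1, 00-1-, 001--, 1-0-0, 1-00-, 100--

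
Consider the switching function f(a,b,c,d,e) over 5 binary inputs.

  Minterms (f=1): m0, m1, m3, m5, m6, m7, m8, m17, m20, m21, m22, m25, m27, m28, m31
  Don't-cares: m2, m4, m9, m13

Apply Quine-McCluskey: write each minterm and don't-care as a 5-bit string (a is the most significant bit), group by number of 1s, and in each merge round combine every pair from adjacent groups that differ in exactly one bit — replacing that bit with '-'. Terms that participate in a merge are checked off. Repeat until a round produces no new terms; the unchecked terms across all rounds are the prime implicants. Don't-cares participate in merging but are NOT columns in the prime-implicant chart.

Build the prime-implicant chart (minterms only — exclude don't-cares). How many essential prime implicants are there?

5

[col 0] 00000*, 00001*, 00010*, 00011*, 00100*, 00101*, 00110*, 00111*, 01000*, 01001*, 01101*, 10001*, 10100*, 10101*, 10110*, 11001*, 11011*, 11100*, 11111*
[col 1] -0001*, -0100*, -0101*, -0110*, -1001*, 0-000*, 0-001*, 0-101*, 00-00*, 00-01*, 00-10*, 00-11*, 000-0*, 000-1*, 0000-*, 0001-*, 001-0*, 001-1*, 0010-*, 0011-*, 01-01*, 0100-*, 1-001*, 1-100, 10-01*, 101-0*, 1010-*, 11-11, 110-1
[col 2] --001, -0-01, -01-0, -010-, 0--01, 0-00-, 00--0*, 00--1*, 00-0-*, 00-1-*, 000--*, 001--*
[col 3] 00---
Prime implicants: --001, -0-01, -01-0, -010-, 0--01, 0-00-, 00---, 1-100, 11-11, 110-1
PI chart (minterm → PIs covering it):
  0 | 0-00-,00---
  1 | --001,-0-01,0--01,0-00-,00---
  3 | 00---  (sole → essential)
  5 | -0-01,-010-,0--01,00---
  6 | -01-0,00---
  7 | 00---  (sole → essential)
  8 | 0-00-  (sole → essential)
  17 | --001,-0-01
  20 | -01-0,-010-,1-100
  21 | -0-01,-010-
  22 | -01-0  (sole → essential)
  25 | --001,110-1
  27 | 11-11,110-1
  28 | 1-100  (sole → essential)
  31 | 11-11  (sole → essential)
Essential prime implicants: -01-0, 0-00-, 00---, 1-100, 11-11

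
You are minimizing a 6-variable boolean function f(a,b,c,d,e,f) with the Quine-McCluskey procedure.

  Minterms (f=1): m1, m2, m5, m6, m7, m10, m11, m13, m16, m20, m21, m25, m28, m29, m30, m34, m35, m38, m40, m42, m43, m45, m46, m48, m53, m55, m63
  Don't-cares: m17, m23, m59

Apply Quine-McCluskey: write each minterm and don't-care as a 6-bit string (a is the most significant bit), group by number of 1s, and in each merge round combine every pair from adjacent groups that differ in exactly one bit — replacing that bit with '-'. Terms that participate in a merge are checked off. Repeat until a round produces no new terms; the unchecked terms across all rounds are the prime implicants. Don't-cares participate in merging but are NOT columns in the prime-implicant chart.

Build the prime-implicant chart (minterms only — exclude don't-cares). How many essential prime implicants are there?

10

size-2^0 implicants → 000001(✓)  000010(✓)  000101(✓)  000110(✓)  000111(✓)  001010(✓)  001011(✓)  001101(✓)  010000(✓)  010001(✓)  010100(✓)  010101(✓)  010111(✓)  011001(✓)  011100(✓)  011101(✓)  011110(✓)  100010(✓)  100011(✓)  100110(✓)  101000(✓)  101010(✓)  101011(✓)  101101(✓)  101110(✓)  110000(✓)  110101(✓)  110111(✓)  111011(✓)  111111(✓)
size-2^1 implicants → -00010(✓)  -00110(✓)  -01010(✓)  -01011(✓)  -01101  -10000  -10101(✓)  -10111(✓)  0-0001(✓)  0-0101(✓)  0-0111(✓)  0-1101(✓)  00-010(✓)  00-101(✓)  000-01(✓)  000-10(✓)  0001-1(✓)  00011-  00101-(✓)  01-001(✓)  01-100(✓)  01-101(✓)  010-00(✓)  010-01(✓)  01000-(✓)  0101-1(✓)  01010-(✓)  011-01(✓)  0111-0  01110-(✓)  1-1011  10-010(✓)  10-011(✓)  10-110(✓)  100-10(✓)  10001-(✓)  101-10(✓)  1010-0  10101-(✓)  11-111  1101-1(✓)  111-11
size-2^2 implicants → -0-010  -00-10  -0101-  -101-1  0--101  0-0-01  0-01-1  01--01  01-10-  010-0-  10--10  10-01-
Unchecked terms (primes): -0-010, -00-10, -0101-, -01101, -10000, -101-1, 0--101, 0-0-01, 0-01-1, 00011-, 01--01, 01-10-, 010-0-, 0111-0, 1-1011, 10--10, 10-01-, 1010-0, 11-111, 111-11
Minterm coverage:
  m1 ⊆ 0-0-01 [E]
  m2 ⊆ -0-010,-00-10
  m5 ⊆ 0--101,0-0-01,0-01-1
  m6 ⊆ -00-10,00011-
  m7 ⊆ 0-01-1,00011-
  m10 ⊆ -0-010,-0101-
  m11 ⊆ -0101- [E]
  m13 ⊆ -01101,0--101
  m16 ⊆ -10000,010-0-
  m20 ⊆ 01-10-,010-0-
  m21 ⊆ -101-1,0--101,0-0-01,0-01-1,01--01,01-10-,010-0-
  m25 ⊆ 01--01 [E]
  m28 ⊆ 01-10-,0111-0
  m29 ⊆ 0--101,01--01,01-10-
  m30 ⊆ 0111-0 [E]
  m34 ⊆ -0-010,-00-10,10--10,10-01-
  m35 ⊆ 10-01- [E]
  m38 ⊆ -00-10,10--10
  m40 ⊆ 1010-0 [E]
  m42 ⊆ -0-010,-0101-,10--10,10-01-,1010-0
  m43 ⊆ -0101-,1-1011,10-01-
  m45 ⊆ -01101 [E]
  m46 ⊆ 10--10 [E]
  m48 ⊆ -10000 [E]
  m53 ⊆ -101-1 [E]
  m55 ⊆ -101-1,11-111
  m63 ⊆ 11-111,111-11
E = {-0101-, -01101, -10000, -101-1, 0-0-01, 01--01, 0111-0, 10--10, 10-01-, 1010-0}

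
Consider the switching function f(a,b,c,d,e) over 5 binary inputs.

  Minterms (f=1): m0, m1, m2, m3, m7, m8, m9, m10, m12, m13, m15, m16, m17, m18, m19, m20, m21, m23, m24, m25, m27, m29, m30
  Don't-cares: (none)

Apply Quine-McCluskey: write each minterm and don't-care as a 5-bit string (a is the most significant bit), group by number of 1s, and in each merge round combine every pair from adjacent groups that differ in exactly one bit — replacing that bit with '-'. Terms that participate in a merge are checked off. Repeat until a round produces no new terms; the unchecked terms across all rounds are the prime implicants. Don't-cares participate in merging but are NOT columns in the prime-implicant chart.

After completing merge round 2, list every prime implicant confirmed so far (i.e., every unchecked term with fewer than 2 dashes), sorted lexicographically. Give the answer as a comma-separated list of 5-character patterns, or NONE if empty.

[col 0] 00000*, 00001*, 00010*, 00011*, 00111*, 01000*, 01001*, 01010*, 01100*, 01101*, 01111*, 10000*, 10001*, 10010*, 10011*, 10100*, 10101*, 10111*, 11000*, 11001*, 11011*, 11101*, 11110
[col 1] -0000*, -0001*, -0010*, -0011*, -0111*, -1000*, -1001*, -1101*, 0-000*, 0-001*, 0-010*, 0-111, 00-11*, 000-0*, 000-1*, 0000-*, 0001-*, 01-00*, 01-01*, 010-0*, 0100-*, 011-1, 0110-*, 1-000*, 1-001*, 1-011*, 1-101*, 10-00*, 10-01*, 10-11*, 100-0*, 100-1*, 1000-*, 1001-*, 101-1*, 1010-*, 11-01*, 110-1*, 1100-*
[col 2] --000*, --001*, -0-11, -00-0*, -00-1*, -000-*, -001-*, -1-01, -100-*, 0-0-0, 0-00-*, 000--*, 01-0-, 1--01, 1-0-1, 1-00-*, 10--1, 10-0-, 100--*
[col 3] --00-, -00--
Prime implicants: --00-, -0-11, -00--, -1-01, 0-0-0, 0-111, 01-0-, 011-1, 1--01, 1-0-1, 10--1, 10-0-, 11110

0-111, 011-1, 11110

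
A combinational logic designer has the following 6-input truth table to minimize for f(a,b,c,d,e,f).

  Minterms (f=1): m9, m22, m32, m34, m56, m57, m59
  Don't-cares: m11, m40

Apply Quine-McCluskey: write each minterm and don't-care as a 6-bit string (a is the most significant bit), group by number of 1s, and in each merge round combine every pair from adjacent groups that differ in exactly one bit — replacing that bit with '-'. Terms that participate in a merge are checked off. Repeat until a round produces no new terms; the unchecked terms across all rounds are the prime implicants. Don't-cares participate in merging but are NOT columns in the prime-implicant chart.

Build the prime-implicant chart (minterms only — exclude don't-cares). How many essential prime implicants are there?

[col 0] 001001*, 001011*, 010110, 100000*, 100010*, 101000*, 111000*, 111001*, 111011*
[col 1] 0010-1, 1-1000, 10-000, 1000-0, 1110-1, 11100-
Prime implicants: 0010-1, 010110, 1-1000, 10-000, 1000-0, 1110-1, 11100-
PI chart (minterm → PIs covering it):
  9 | 0010-1  (sole → essential)
  22 | 010110  (sole → essential)
  32 | 10-000,1000-0
  34 | 1000-0  (sole → essential)
  56 | 1-1000,11100-
  57 | 1110-1,11100-
  59 | 1110-1  (sole → essential)
Essential prime implicants: 0010-1, 010110, 1000-0, 1110-1

4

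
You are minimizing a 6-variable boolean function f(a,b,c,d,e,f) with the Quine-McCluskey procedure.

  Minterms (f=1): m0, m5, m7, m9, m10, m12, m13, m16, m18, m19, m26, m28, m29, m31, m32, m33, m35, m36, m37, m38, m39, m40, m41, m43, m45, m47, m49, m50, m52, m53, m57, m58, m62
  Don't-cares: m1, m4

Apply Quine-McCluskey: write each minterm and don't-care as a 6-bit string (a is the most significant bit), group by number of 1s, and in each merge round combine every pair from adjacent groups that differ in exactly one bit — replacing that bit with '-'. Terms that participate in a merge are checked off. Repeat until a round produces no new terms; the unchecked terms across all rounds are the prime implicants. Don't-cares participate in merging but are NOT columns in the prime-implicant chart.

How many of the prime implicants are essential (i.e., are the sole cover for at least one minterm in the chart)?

Round 0: 000000✓ 000001✓ 000100✓ 000101✓ 000111✓ 001001✓ 001010✓ 001100✓ 001101✓ 010000✓ 010010✓ 010011✓ 011010✓ 011100✓ 011101✓ 011111✓ 100000✓ 100001✓ 100011✓ 100100✓ 100101✓ 100110✓ 100111✓ 101000✓ 101001✓ 101011✓ 101101✓ 101111✓ 110001✓ 110010✓ 110100✓ 110101✓ 111001✓ 111010✓ 111110✓
Round 1: -00000✓ -00001✓ -00100✓ -00101✓ -00111✓ -01001✓ -01101✓ -10010✓ -11010✓ 0-0000 0-1010 0-1100✓ 0-1101✓ 00-001✓ 00-100✓ 00-101✓ 000-00✓ 000-01✓ 00000-✓ 0001-1✓ 00010-✓ 001-01✓ 00110-✓ 01-010✓ 0100-0 01001- 0111-1 01110-✓ 1-0001✓ 1-0100✓ 1-0101✓ 1-1001✓ 10-000✓ 10-001✓ 10-011✓ 10-101✓ 10-111✓ 100-00✓ 100-01✓ 100-11✓ 1000-1✓ 10000-✓ 1001-0✓ 1001-1✓ 10010-✓ 10011-✓ 101-01✓ 101-11✓ 1010-1✓ 10100-✓ 1011-1✓ 11-001✓ 11-010✓ 110-01✓ 11010-✓ 111-10
Round 2: -0-001✓ -0-101✓ -00-00✓ -00-01✓ -0000-✓ -001-1 -0010-✓ -01-01✓ -1-010 0-110- 00--01✓ 00-10- 000-0-✓ 1--001 1-0-01 1-010- 10--01✓ 10--11✓ 10-0-1✓ 10-00- 10-1-1✓ 100--1✓ 100-0-✓ 1001-- 101--1✓
Round 3: -0--01 -00-0- 10---1
PIs = {-0--01, -00-0-, -001-1, -1-010, 0-0000, 0-1010, 0-110-, 00-10-, 0100-0, 01001-, 0111-1, 1--001, 1-0-01, 1-010-, 10---1, 10-00-, 1001--, 111-10}
Coverage chart:
  m0: -00-0-,0-0000
  m5: -0--01,-00-0-,-001-1,00-10-
  m7: -001-1 ←essential
  m9: -0--01 ←essential
  m10: 0-1010 ←essential
  m12: 0-110-,00-10-
  m13: -0--01,0-110-,00-10-
  m16: 0-0000,0100-0
  m18: -1-010,0100-0,01001-
  m19: 01001- ←essential
  m26: -1-010,0-1010
  m28: 0-110- ←essential
  m29: 0-110-,0111-1
  m31: 0111-1 ←essential
  m32: -00-0-,10-00-
  m33: -0--01,-00-0-,1--001,1-0-01,10---1,10-00-
  m35: 10---1 ←essential
  m36: -00-0-,1-010-,1001--
  m37: -0--01,-00-0-,-001-1,1-0-01,1-010-,10---1,1001--
  m38: 1001-- ←essential
  m39: -001-1,10---1,1001--
  m40: 10-00- ←essential
  m41: -0--01,1--001,10---1,10-00-
  m43: 10---1 ←essential
  m45: -0--01,10---1
  m47: 10---1 ←essential
  m49: 1--001,1-0-01
  m50: -1-010 ←essential
  m52: 1-010- ←essential
  m53: 1-0-01,1-010-
  m57: 1--001 ←essential
  m58: -1-010,111-10
  m62: 111-10 ←essential
Essential: -0--01, -001-1, -1-010, 0-1010, 0-110-, 01001-, 0111-1, 1--001, 1-010-, 10---1, 10-00-, 1001--, 111-10

13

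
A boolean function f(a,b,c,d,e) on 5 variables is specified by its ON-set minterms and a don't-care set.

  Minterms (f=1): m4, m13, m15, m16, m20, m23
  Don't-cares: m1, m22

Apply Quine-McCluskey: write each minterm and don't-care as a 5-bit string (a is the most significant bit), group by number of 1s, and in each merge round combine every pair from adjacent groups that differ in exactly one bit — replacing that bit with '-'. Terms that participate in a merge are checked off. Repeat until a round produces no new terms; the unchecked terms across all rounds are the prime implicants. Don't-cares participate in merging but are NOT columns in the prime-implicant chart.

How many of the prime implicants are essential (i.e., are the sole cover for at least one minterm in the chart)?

[col 0] 00001, 00100*, 01101*, 01111*, 10000*, 10100*, 10110*, 10111*
[col 1] -0100, 011-1, 10-00, 101-0, 1011-
Prime implicants: -0100, 00001, 011-1, 10-00, 101-0, 1011-
PI chart (minterm → PIs covering it):
  4 | -0100  (sole → essential)
  13 | 011-1  (sole → essential)
  15 | 011-1  (sole → essential)
  16 | 10-00  (sole → essential)
  20 | -0100,10-00,101-0
  23 | 1011-  (sole → essential)
Essential prime implicants: -0100, 011-1, 10-00, 1011-

4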